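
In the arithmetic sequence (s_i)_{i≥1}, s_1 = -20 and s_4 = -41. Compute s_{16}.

Common difference d = (-41 - (-20)) / (4 - 1) = -7.
s_i = -20 + (i - 1)·(-7).
s_{16} = -20 + 15·(-7) = -125.

-125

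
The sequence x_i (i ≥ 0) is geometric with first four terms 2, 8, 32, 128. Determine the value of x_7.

Common ratio r = 4.
x_i = 2·4^(i-0).
x_7 = 2·4^7 = 32768.

32768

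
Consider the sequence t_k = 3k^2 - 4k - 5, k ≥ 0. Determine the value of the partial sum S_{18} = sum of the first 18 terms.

4653

Over k = 0..17: Σk = 153, Σk² = 1785.
Total = (3)·1785 + (-4)·153 + (-5)·18 = 4653.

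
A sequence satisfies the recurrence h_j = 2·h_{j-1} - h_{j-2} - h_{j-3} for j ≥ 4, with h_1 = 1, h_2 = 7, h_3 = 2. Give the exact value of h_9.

1

Step forward from the initial values:
h_4 = -4, h_5 = -17, h_6 = -32, h_7 = -43, h_8 = -37, h_9 = 1.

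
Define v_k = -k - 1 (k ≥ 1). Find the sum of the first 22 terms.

Over k = 1..22: Σk = 253.
Total = (-1)·253 + (-1)·22 = -275.

-275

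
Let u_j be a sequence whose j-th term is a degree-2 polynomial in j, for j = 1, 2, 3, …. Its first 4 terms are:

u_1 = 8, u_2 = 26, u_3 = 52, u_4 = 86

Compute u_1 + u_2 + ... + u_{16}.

6768

1st diffs: 18, 26, 34.
2nd diffs: 8, 8 (constant).
Newton forward-difference form: u_j = 8 + 18·C(j-1,1) + 8·C(j-1,2).
Continuing: …, 128, 178, 236, 302, …, u_{16} = 1118.
Summing j = 1..16 (16 terms) gives 6768.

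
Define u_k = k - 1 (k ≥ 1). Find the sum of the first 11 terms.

55

Over k = 1..11: Σk = 66.
Total = (1)·66 + (-1)·11 = 55.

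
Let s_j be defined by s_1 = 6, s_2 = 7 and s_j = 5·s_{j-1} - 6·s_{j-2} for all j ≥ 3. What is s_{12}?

Step forward from the initial values:
s_3 = -1;  s_4 = -47;  s_5 = -229;  s_6 = -863;  s_7 = -2941;  s_8 = -9527;  s_9 = -29989;  s_{10} = -92783;  s_{11} = -283981;  s_{12} = -863207.
(Characteristic roots are 3 and 2.)

-863207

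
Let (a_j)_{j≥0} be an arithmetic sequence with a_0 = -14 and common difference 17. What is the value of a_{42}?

a_j = -14 + (j - 0)·17.
a_{42} = -14 + 42·17 = 700.

700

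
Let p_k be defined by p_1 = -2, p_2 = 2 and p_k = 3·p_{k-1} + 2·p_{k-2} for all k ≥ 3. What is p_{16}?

Compute successive terms:
p_3 = 2;  p_4 = 10;  p_5 = 34;  …;  p_{13} = 885922;  p_{14} = 3155258;  p_{15} = 11237618;  p_{16} = 40023370.

40023370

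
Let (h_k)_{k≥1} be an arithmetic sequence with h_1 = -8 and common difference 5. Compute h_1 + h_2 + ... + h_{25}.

h_k = -8 + (k - 1)·5.
h_{25} = 112; S = 25·(-8 + 112)/2 = 1300.

1300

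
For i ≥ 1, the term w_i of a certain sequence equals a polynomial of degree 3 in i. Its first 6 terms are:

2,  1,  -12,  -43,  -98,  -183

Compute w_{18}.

-5727

1st diffs: -1, -13, -31, -55, -85.
2nd diffs: -12, -18, -24, -30.
3rd diffs: -6, -6, -6 (constant).
Newton forward-difference form: w_i = 2 + (-1)·C(i-1,1) + (-12)·C(i-1,2) + (-6)·C(i-1,3).
At i = 18: i-1 = 17, so w_{18} = 2 - 17 - 1632 - 4080 = -5727.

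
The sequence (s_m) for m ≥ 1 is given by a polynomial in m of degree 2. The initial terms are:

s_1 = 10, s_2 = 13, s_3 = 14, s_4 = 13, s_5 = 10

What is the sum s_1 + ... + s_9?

1st diffs: 3, 1, -1, -3.
2nd diffs: -2, -2, -2 (constant).
Newton forward-difference form: s_m = 10 + 3·C(m-1,1) + (-2)·C(m-1,2).
Continuing: 5, -2, -11, -22.
Summing m = 1..9 (9 terms) gives 30.

30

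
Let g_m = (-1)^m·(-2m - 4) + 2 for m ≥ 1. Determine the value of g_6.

(-1)^6 = 1; -2m - 4 at m=6 is -16; so g_6 = -14.

-14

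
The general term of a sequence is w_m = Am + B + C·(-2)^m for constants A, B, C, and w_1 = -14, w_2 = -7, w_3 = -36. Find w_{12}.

8127

Plug in m = 1, 2, 3: A + B - 2C = -14; 2A + B + 4C = -7; 3A + B - 8C = -36.
Subtracting the first from the second: A + 6C = 7.
Subtracting the second from the third: A - 12C = -29.
Solving: C = 2, A = -5, then B = -5.
So w_m = -5·m + (-5) + 2·(-2)^m; at m=12 this is 8127.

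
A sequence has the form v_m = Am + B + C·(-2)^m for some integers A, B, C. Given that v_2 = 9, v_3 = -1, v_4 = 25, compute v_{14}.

16413

Write the equations: 2A + B + 4C = 9; 3A + B - 8C = -1; 4A + B + 16C = 25.
Subtracting the first from the second: A - 12C = -10.
Subtracting the second from the third: A + 24C = 26.
Solving: C = 1, A = 2, then B = 1.
Therefore v_{14} = 28 + 1 + 1·16384 = 16413.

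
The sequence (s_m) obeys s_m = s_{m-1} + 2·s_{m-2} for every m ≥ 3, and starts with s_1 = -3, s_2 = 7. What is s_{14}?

10927

Step forward from the initial values:
s_3 = 1, s_4 = 15, s_5 = 17, …, s_{11} = 1361, s_{12} = 2735, s_{13} = 5457, s_{14} = 10927.
(Characteristic roots are 2 and -1.)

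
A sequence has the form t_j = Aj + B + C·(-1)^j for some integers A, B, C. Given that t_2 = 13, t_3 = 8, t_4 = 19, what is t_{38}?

Plug in j = 2, 3, 4: 2A + B + C = 13; 3A + B - C = 8; 4A + B + C = 19.
Subtracting the first from the second: A - 2C = -5.
Subtracting the second from the third: A + 2C = 11.
Solving: C = 4, A = 3, then B = 3.
So t_j = 3·j + 3 + 4·(-1)^j; at j=38 this is 121.

121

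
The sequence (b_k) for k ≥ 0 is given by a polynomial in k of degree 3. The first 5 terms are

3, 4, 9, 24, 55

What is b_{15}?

3168

1st diffs: 1, 5, 15, 31.
2nd diffs: 4, 10, 16.
3rd diffs: 6, 6 (constant).
Newton forward-difference form: b_k = 3 + 1·C(k,1) + 4·C(k,2) + 6·C(k,3).
At k = 15: k = 15, so b_{15} = 3 + 15 + 420 + 2730 = 3168.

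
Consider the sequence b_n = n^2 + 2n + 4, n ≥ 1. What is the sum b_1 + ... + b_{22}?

4389

Over n = 1..22: Σn = 253, Σn² = 3795.
Total = (1)·3795 + (2)·253 + (4)·22 = 4389.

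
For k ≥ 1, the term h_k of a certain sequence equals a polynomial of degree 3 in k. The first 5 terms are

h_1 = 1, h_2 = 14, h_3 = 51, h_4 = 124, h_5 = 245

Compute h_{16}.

8176

1st diffs: 13, 37, 73, 121.
2nd diffs: 24, 36, 48.
3rd diffs: 12, 12 (constant).
Newton forward-difference form: h_k = 1 + 13·C(k-1,1) + 24·C(k-1,2) + 12·C(k-1,3).
At k = 16: k-1 = 15, so h_{16} = 1 + 195 + 2520 + 5460 = 8176.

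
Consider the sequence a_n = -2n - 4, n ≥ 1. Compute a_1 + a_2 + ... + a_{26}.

-806

Over n = 1..26: Σn = 351.
Total = (-2)·351 + (-4)·26 = -806.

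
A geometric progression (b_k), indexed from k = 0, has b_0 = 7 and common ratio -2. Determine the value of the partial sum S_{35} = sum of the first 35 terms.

b_k = 7·(-2)^(k-0).
S = 7·((-2)^35 - 1)/(-2 - 1) = 7·(-34359738368 - 1)/(-3) = 80172722861.

80172722861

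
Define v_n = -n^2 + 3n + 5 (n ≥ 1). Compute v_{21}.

-373

v_{21} = -1·21^2 + 3·21 + 5 = -373.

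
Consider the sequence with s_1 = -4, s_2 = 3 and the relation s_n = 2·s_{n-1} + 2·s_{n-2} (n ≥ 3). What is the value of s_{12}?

1312

Compute successive terms:
s_3 = -2; s_4 = 2; s_5 = 0; s_6 = 4; s_7 = 8; s_8 = 24; s_9 = 64; s_{10} = 176; s_{11} = 480; s_{12} = 1312.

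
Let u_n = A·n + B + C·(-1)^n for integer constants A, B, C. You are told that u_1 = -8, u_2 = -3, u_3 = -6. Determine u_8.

Write the equations: A + B - C = -8; 2A + B + C = -3; 3A + B - C = -6.
Subtracting the first from the second: A + 2C = 5.
Subtracting the second from the third: A - 2C = -3.
Solving: C = 2, A = 1, then B = -7.
So u_n = 1·n + (-7) + 2·(-1)^n; at n=8 this is 3.

3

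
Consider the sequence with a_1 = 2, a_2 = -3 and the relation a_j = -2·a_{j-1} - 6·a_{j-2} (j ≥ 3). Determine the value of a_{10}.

Step forward from the initial values:
a_3 = -6  a_4 = 30  a_5 = -24  a_6 = -132  a_7 = 408  a_8 = -24  a_9 = -2400  a_{10} = 4944.

4944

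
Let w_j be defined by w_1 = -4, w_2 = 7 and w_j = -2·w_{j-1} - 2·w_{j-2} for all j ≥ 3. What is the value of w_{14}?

-448

w_3 = -6, w_4 = -2, w_5 = 16, …, w_{11} = -96, w_{12} = -32, w_{13} = 256, w_{14} = -448.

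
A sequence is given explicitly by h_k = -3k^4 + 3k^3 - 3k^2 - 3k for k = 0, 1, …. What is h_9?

h_9 = -3·9^4 + 3·9^3 - 3·9^2 - 3·9 = -17766.

-17766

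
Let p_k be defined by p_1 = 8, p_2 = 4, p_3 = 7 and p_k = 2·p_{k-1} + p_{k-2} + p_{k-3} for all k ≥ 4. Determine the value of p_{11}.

17112

Step forward from the initial values:
p_4 = 26; p_5 = 63; p_6 = 159; p_7 = 407; p_8 = 1036; p_9 = 2638; p_{10} = 6719; p_{11} = 17112.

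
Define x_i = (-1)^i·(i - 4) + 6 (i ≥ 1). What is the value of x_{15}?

(-1)^15 = -1; i - 4 at i=15 is 11; so x_{15} = -5.

-5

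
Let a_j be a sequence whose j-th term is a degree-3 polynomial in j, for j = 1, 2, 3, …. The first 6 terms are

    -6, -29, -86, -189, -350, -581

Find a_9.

-1814

1st diffs: -23, -57, -103, -161, -231.
2nd diffs: -34, -46, -58, -70.
3rd diffs: -12, -12, -12 (constant).
Newton forward-difference form: a_j = -6 + (-23)·C(j-1,1) + (-34)·C(j-1,2) + (-12)·C(j-1,3).
At j = 9: j-1 = 8, so a_9 = -6 - 184 - 952 - 672 = -1814.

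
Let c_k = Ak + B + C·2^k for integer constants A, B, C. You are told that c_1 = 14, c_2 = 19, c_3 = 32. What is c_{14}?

65503

The three given values yield: A + B + 2C = 14; 2A + B + 4C = 19; 3A + B + 8C = 32.
Subtracting the first from the second: A + 2C = 5.
Subtracting the second from the third: A + 4C = 13.
Solving: C = 4, A = -3, then B = 9.
So c_k = -3·k + 9 + 4·2^k; at k=14 this is 65503.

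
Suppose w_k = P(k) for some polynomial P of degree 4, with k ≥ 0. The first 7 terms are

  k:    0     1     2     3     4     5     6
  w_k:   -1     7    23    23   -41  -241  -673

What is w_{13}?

-23297

1st diffs: 8, 16, 0, -64, -200, -432.
2nd diffs: 8, -16, -64, -136, -232.
3rd diffs: -24, -48, -72, -96.
4th diffs: -24, -24, -24 (constant).
Newton forward-difference form: w_k = -1 + 8·C(k,1) + 8·C(k,2) + (-24)·C(k,3) + (-24)·C(k,4).
At k = 13: k = 13, so w_{13} = -1 + 104 + 624 - 6864 - 17160 = -23297.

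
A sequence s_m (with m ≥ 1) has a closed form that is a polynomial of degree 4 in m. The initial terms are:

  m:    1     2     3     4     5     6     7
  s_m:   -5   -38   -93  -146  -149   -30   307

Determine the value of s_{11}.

1st diffs: -33, -55, -53, -3, 119, 337.
2nd diffs: -22, 2, 50, 122, 218.
3rd diffs: 24, 48, 72, 96.
4th diffs: 24, 24, 24 (constant).
Newton forward-difference form: s_m = -5 + (-33)·C(m-1,1) + (-22)·C(m-1,2) + 24·C(m-1,3) + 24·C(m-1,4).
At m = 11: m-1 = 10, so s_{11} = -5 - 330 - 990 + 2880 + 5040 = 6595.

6595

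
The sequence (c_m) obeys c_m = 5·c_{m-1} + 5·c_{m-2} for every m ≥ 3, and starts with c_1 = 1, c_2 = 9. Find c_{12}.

Compute successive terms:
c_3 = 50;  c_4 = 295;  c_5 = 1725;  c_6 = 10100;  c_7 = 59125;  c_8 = 346125;  c_9 = 2026250;  c_{10} = 11861875;  c_{11} = 69440625;  c_{12} = 406512500.

406512500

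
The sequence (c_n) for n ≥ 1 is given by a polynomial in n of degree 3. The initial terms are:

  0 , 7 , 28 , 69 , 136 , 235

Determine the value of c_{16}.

4305

1st diffs: 7, 21, 41, 67, 99.
2nd diffs: 14, 20, 26, 32.
3rd diffs: 6, 6, 6 (constant).
Newton forward-difference form: c_n = 7·C(n-1,1) + 14·C(n-1,2) + 6·C(n-1,3).
At n = 16: n-1 = 15, so c_{16} = 105 + 1470 + 2730 = 4305.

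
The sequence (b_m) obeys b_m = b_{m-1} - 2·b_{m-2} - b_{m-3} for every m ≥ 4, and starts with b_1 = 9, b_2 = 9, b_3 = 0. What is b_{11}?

-333

Compute successive terms:
b_4 = -27  b_5 = -36  b_6 = 18  b_7 = 117  b_8 = 117  b_9 = -135  b_{10} = -486  b_{11} = -333.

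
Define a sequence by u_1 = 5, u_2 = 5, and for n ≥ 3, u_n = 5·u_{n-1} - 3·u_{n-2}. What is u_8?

11465

Compute successive terms:
u_3 = 10; u_4 = 35; u_5 = 145; u_6 = 620; u_7 = 2665; u_8 = 11465.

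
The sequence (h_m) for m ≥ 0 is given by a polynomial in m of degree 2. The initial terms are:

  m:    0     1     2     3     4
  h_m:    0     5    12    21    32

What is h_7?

77

1st diffs: 5, 7, 9, 11.
2nd diffs: 2, 2, 2 (constant).
So h_m = m^2 + 4m.
Evaluating at m = 7 gives h_7 = 77.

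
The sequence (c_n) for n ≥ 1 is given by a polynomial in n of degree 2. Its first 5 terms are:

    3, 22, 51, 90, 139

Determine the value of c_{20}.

1st diffs: 19, 29, 39, 49.
2nd diffs: 10, 10, 10 (constant).
Newton forward-difference form: c_n = 3 + 19·C(n-1,1) + 10·C(n-1,2).
At n = 20: n-1 = 19, so c_{20} = 3 + 361 + 1710 = 2074.

2074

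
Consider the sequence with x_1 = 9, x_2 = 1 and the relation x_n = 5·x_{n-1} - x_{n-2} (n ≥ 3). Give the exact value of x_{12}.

-5855476

Iterate the recurrence:
x_3 = -4, x_4 = -21, x_5 = -101, x_6 = -484, x_7 = -2319, x_8 = -11111, x_9 = -53236, x_{10} = -255069, x_{11} = -1222109, x_{12} = -5855476.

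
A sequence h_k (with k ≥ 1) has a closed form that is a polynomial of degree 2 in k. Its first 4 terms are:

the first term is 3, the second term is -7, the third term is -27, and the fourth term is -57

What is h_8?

1st diffs: -10, -20, -30.
2nd diffs: -10, -10 (constant).
So h_k = -5k^2 + 5k + 3.
Evaluating at k = 8 gives h_8 = -277.

-277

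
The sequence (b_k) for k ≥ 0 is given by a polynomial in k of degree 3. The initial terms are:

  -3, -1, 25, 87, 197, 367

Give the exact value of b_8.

1357

1st diffs: 2, 26, 62, 110, 170.
2nd diffs: 24, 36, 48, 60.
3rd diffs: 12, 12, 12 (constant).
Newton forward-difference form: b_k = -3 + 2·C(k,1) + 24·C(k,2) + 12·C(k,3).
At k = 8: k = 8, so b_8 = -3 + 16 + 672 + 672 = 1357.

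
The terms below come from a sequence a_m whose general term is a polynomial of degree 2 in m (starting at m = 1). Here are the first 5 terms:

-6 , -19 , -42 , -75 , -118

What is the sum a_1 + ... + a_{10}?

1st diffs: -13, -23, -33, -43.
2nd diffs: -10, -10, -10 (constant).
Newton forward-difference form: a_m = -6 + (-13)·C(m-1,1) + (-10)·C(m-1,2).
Continuing: …, -171, -234, -307, -390, …, a_{10} = -483.
Summing m = 1..10 (10 terms) gives -1845.

-1845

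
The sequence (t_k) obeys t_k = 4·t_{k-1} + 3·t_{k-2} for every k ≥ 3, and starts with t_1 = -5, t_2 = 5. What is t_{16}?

Applying the relation repeatedly:
t_3 = 5;  t_4 = 35;  t_5 = 155;  …;  t_{13} = 33835355;  t_{14} = 157190645;  t_{15} = 730268645;  t_{16} = 3392646515.

3392646515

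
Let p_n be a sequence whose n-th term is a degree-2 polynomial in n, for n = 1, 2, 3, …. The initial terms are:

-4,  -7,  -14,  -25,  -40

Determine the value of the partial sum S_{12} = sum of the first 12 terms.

-1126

1st diffs: -3, -7, -11, -15.
2nd diffs: -4, -4, -4 (constant).
So p_n = -2n^2 + 3n - 5.
Continuing: …, -59, -82, -109, -140, …, p_{12} = -257.
Summing n = 1..12 (12 terms) gives -1126.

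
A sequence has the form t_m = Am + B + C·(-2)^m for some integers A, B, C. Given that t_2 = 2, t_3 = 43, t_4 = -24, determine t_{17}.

Plug in m = 2, 3, 4: 2A + B + 4C = 2; 3A + B - 8C = 43; 4A + B + 16C = -24.
Subtracting the first from the second: A - 12C = 41.
Subtracting the second from the third: A + 24C = -67.
Solving: C = -3, A = 5, then B = 4.
So t_m = 5·m + 4 + (-3)·(-2)^m; at m=17 this is 393305.

393305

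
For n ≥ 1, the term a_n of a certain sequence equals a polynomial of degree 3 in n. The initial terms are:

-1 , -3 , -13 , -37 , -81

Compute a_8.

-393

1st diffs: -2, -10, -24, -44.
2nd diffs: -8, -14, -20.
3rd diffs: -6, -6 (constant).
So a_n = -n^3 + 2n^2 - n - 1.
Evaluating at n = 8 gives a_8 = -393.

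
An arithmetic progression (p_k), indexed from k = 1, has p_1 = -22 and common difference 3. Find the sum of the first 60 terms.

3990

p_k = -22 + (k - 1)·3.
p_{60} = 155; S = 60·(-22 + 155)/2 = 3990.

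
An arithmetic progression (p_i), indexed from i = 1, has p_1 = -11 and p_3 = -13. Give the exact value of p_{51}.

Common difference d = (-13 - (-11)) / (3 - 1) = -1.
p_i = -11 + (i - 1)·(-1).
p_{51} = -11 + 50·(-1) = -61.

-61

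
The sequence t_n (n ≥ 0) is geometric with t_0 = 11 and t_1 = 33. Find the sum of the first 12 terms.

Common ratio r = 3.
t_n = 11·3^(n-0).
S = 11·(3^12 - 1)/(3 - 1) = 11·(531441 - 1)/(2) = 2922920.

2922920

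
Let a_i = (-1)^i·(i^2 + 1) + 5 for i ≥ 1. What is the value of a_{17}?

(-1)^17 = -1; i^2 + 1 at i=17 is 290; so a_{17} = -285.

-285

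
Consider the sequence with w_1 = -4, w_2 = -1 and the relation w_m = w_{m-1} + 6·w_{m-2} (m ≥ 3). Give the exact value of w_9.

Step forward from the initial values:
w_3 = -25; w_4 = -31; w_5 = -181; w_6 = -367; w_7 = -1453; w_8 = -3655; w_9 = -12373.
(Characteristic roots are 3 and -2.)

-12373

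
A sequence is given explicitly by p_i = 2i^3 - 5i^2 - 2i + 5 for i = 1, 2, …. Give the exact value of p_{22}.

p_{22} = 2·22^3 - 5·22^2 - 2·22 + 5 = 18837.

18837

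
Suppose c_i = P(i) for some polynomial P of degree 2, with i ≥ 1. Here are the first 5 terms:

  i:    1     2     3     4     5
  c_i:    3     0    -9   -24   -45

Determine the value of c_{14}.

1st diffs: -3, -9, -15, -21.
2nd diffs: -6, -6, -6 (constant).
Newton forward-difference form: c_i = 3 + (-3)·C(i-1,1) + (-6)·C(i-1,2).
At i = 14: i-1 = 13, so c_{14} = 3 - 39 - 468 = -504.

-504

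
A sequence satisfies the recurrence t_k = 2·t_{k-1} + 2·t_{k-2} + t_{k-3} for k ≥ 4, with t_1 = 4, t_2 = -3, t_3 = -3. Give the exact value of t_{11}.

Applying the relation repeatedly:
t_4 = -8  t_5 = -25  t_6 = -69  t_7 = -196  t_8 = -555  t_9 = -1571  t_{10} = -4448  t_{11} = -12593.

-12593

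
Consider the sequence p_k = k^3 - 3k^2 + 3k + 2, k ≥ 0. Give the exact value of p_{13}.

p_{13} = 1·13^3 - 3·13^2 + 3·13 + 2 = 1731.

1731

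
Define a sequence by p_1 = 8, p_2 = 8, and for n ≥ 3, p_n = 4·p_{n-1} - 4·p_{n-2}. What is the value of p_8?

Step forward from the initial values:
p_3 = 0, p_4 = -32, p_5 = -128, p_6 = -384, p_7 = -1024, p_8 = -2560.
(Characteristic roots are 2 and 2.)

-2560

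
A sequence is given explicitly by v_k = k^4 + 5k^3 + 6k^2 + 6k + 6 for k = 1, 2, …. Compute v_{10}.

15666

v_{10} = 1·10^4 + 5·10^3 + 6·10^2 + 6·10 + 6 = 15666.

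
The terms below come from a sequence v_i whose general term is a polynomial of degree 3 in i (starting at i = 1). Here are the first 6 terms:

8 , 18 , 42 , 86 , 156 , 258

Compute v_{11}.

1st diffs: 10, 24, 44, 70, 102.
2nd diffs: 14, 20, 26, 32.
3rd diffs: 6, 6, 6 (constant).
Newton forward-difference form: v_i = 8 + 10·C(i-1,1) + 14·C(i-1,2) + 6·C(i-1,3).
At i = 11: i-1 = 10, so v_{11} = 8 + 100 + 630 + 720 = 1458.

1458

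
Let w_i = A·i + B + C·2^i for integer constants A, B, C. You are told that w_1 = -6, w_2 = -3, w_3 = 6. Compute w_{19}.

At i = 1, 2, 3: A + B + 2C = -6; 2A + B + 4C = -3; 3A + B + 8C = 6.
Subtracting the first from the second: A + 2C = 3.
Subtracting the second from the third: A + 4C = 9.
Solving: C = 3, A = -3, then B = -9.
So w_i = -3·i + (-9) + 3·2^i; at i=19 this is 1572798.

1572798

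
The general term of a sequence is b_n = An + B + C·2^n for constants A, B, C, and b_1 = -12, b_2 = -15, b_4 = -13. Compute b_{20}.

1048467

The three given values yield: A + B + 2C = -12; 2A + B + 4C = -15; 4A + B + 16C = -13.
Subtracting the first from the second: A + 2C = -3.
Subtracting the second from the third: 2A + 12C = 2.
Solving: C = 1, A = -5, then B = -9.
So b_n = -5·n + (-9) + 1·2^n; at n=20 this is 1048467.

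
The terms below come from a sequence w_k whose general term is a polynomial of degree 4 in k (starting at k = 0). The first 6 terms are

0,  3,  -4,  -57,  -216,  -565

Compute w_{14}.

-37996

1st diffs: 3, -7, -53, -159, -349.
2nd diffs: -10, -46, -106, -190.
3rd diffs: -36, -60, -84.
4th diffs: -24, -24 (constant).
Newton forward-difference form: w_k = 3·C(k,1) + (-10)·C(k,2) + (-36)·C(k,3) + (-24)·C(k,4).
At k = 14: k = 14, so w_{14} = 42 - 910 - 13104 - 24024 = -37996.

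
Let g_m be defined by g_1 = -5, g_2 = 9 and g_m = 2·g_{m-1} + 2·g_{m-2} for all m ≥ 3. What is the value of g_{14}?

728256

Applying the relation repeatedly:
g_3 = 8  g_4 = 34  g_5 = 84  …  g_{11} = 35712  g_{12} = 97568  g_{13} = 266560  g_{14} = 728256.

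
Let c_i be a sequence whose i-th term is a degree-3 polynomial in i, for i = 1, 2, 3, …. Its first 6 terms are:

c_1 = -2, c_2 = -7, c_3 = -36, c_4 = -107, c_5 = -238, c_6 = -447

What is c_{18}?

1st diffs: -5, -29, -71, -131, -209.
2nd diffs: -24, -42, -60, -78.
3rd diffs: -18, -18, -18 (constant).
Newton forward-difference form: c_i = -2 + (-5)·C(i-1,1) + (-24)·C(i-1,2) + (-18)·C(i-1,3).
At i = 18: i-1 = 17, so c_{18} = -2 - 85 - 3264 - 12240 = -15591.

-15591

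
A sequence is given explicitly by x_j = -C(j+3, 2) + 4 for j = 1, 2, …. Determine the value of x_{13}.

C(16, 2) = 120, so x_{13} = -116.

-116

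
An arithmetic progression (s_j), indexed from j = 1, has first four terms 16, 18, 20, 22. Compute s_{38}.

90

Common difference d = 2.
s_j = 16 + (j - 1)·2.
s_{38} = 16 + 37·2 = 90.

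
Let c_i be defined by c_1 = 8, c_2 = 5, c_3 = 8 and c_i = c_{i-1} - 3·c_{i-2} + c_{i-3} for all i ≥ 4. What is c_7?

42

c_4 = 1, c_5 = -18, c_6 = -13, c_7 = 42.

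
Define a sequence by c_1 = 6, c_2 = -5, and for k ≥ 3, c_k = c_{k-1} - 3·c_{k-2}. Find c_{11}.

1177

c_3 = -23; c_4 = -8; c_5 = 61; c_6 = 85; c_7 = -98; c_8 = -353; c_9 = -59; c_{10} = 1000; c_{11} = 1177.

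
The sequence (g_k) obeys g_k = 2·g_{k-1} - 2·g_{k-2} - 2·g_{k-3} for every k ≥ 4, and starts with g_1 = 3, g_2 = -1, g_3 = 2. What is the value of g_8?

Iterate the recurrence:
g_4 = 0  g_5 = -2  g_6 = -8  g_7 = -12  g_8 = -4.

-4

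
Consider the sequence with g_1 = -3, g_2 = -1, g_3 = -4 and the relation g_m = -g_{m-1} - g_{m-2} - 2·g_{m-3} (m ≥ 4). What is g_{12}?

Iterate the recurrence:
g_4 = 11;  g_5 = -5;  g_6 = 2;  g_7 = -19;  g_8 = 27;  g_9 = -12;  g_{10} = 23;  g_{11} = -65;  g_{12} = 66.

66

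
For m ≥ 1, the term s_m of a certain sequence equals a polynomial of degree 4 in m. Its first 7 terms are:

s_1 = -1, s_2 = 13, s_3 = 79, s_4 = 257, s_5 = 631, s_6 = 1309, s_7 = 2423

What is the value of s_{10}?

1st diffs: 14, 66, 178, 374, 678, 1114.
2nd diffs: 52, 112, 196, 304, 436.
3rd diffs: 60, 84, 108, 132.
4th diffs: 24, 24, 24 (constant).
Newton forward-difference form: s_m = -1 + 14·C(m-1,1) + 52·C(m-1,2) + 60·C(m-1,3) + 24·C(m-1,4).
At m = 10: m-1 = 9, so s_{10} = -1 + 126 + 1872 + 5040 + 3024 = 10061.

10061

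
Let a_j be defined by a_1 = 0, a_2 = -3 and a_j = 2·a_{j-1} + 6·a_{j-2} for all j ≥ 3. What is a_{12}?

Iterate the recurrence:
a_3 = -6, a_4 = -30, a_5 = -96, a_6 = -372, a_7 = -1320, a_8 = -4872, a_9 = -17664, a_{10} = -64560, a_{11} = -235104, a_{12} = -857568.

-857568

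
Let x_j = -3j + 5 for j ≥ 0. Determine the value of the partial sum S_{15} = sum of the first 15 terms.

-240

Over j = 0..14: Σj = 105.
Total = (-3)·105 + (5)·15 = -240.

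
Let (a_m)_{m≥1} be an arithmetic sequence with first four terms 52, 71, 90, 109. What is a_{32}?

Common difference d = 19.
a_m = 52 + (m - 1)·19.
a_{32} = 52 + 31·19 = 641.

641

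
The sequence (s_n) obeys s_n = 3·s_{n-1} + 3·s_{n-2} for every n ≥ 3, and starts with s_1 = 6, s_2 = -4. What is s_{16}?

78421446

Step forward from the initial values:
s_3 = 6, s_4 = 6, s_5 = 36, …, s_{13} = 1439046, s_{14} = 5455836, s_{15} = 20684646, s_{16} = 78421446.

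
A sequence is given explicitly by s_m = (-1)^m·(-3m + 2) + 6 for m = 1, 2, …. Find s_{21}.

(-1)^21 = -1; -3m + 2 at m=21 is -61; so s_{21} = 67.

67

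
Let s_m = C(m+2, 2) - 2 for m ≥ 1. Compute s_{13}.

C(15, 2) = 105, so s_{13} = 103.

103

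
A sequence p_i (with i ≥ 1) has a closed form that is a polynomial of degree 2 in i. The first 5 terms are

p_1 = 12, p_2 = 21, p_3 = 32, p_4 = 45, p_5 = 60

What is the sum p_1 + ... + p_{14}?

1st diffs: 9, 11, 13, 15.
2nd diffs: 2, 2, 2 (constant).
So p_i = i^2 + 6i + 5.
Continuing: …, 77, 96, 117, 140, …, p_{14} = 285.
Summing i = 1..14 (14 terms) gives 1715.

1715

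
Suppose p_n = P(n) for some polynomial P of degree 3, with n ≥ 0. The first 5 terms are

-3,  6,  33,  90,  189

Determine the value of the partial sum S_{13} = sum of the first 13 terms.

1st diffs: 9, 27, 57, 99.
2nd diffs: 18, 30, 42.
3rd diffs: 12, 12 (constant).
Newton forward-difference form: p_n = -3 + 9·C(n,1) + 18·C(n,2) + 12·C(n,3).
Continuing: …, 342, 561, 858, 1245, …, p_{12} = 3933.
Summing n = 0..12 (13 terms) gives 14391.

14391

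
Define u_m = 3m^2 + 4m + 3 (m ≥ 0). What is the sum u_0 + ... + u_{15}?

4248

Over m = 0..15: Σm = 120, Σm² = 1240.
Total = (3)·1240 + (4)·120 + (3)·16 = 4248.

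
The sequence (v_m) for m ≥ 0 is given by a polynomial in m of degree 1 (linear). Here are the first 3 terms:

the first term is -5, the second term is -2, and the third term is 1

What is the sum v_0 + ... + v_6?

1st diffs: 3, 3 (constant).
So v_m = 3m - 5.
Continuing: 4, 7, 10, 13.
Summing m = 0..6 (7 terms) gives 28.

28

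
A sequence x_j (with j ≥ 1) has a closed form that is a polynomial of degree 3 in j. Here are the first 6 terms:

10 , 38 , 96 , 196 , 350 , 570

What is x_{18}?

12726

1st diffs: 28, 58, 100, 154, 220.
2nd diffs: 30, 42, 54, 66.
3rd diffs: 12, 12, 12 (constant).
Newton forward-difference form: x_j = 10 + 28·C(j-1,1) + 30·C(j-1,2) + 12·C(j-1,3).
At j = 18: j-1 = 17, so x_{18} = 10 + 476 + 4080 + 8160 = 12726.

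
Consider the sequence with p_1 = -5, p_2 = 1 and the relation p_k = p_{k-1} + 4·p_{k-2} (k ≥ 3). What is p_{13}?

Iterate the recurrence:
p_3 = -19, p_4 = -15, p_5 = -91, …, p_{10} = -7655, p_{11} = -20371, p_{12} = -50991, p_{13} = -132475.

-132475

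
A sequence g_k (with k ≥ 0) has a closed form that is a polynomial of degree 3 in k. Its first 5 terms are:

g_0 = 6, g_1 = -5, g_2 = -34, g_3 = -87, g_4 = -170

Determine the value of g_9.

-1245

1st diffs: -11, -29, -53, -83.
2nd diffs: -18, -24, -30.
3rd diffs: -6, -6 (constant).
Newton forward-difference form: g_k = 6 + (-11)·C(k,1) + (-18)·C(k,2) + (-6)·C(k,3).
At k = 9: k = 9, so g_9 = 6 - 99 - 648 - 504 = -1245.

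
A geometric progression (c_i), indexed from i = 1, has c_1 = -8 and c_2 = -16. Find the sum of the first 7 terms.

Common ratio r = 2.
c_i = (-8)·2^(i-1).
S = (-8)·(2^7 - 1)/(2 - 1) = (-8)·(128 - 1)/(1) = -1016.

-1016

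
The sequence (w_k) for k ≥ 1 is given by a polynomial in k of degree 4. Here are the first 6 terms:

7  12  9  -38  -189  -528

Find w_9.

-3873

1st diffs: 5, -3, -47, -151, -339.
2nd diffs: -8, -44, -104, -188.
3rd diffs: -36, -60, -84.
4th diffs: -24, -24 (constant).
Newton forward-difference form: w_k = 7 + 5·C(k-1,1) + (-8)·C(k-1,2) + (-36)·C(k-1,3) + (-24)·C(k-1,4).
At k = 9: k-1 = 8, so w_9 = 7 + 40 - 224 - 2016 - 1680 = -3873.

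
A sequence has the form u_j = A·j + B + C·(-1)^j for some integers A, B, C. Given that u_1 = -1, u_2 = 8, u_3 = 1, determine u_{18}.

24

The three given values yield: A + B - C = -1; 2A + B + C = 8; 3A + B - C = 1.
Subtracting the first from the second: A + 2C = 9.
Subtracting the second from the third: A - 2C = -7.
Solving: C = 4, A = 1, then B = 2.
So u_j = 1·j + 2 + 4·(-1)^j; at j=18 this is 24.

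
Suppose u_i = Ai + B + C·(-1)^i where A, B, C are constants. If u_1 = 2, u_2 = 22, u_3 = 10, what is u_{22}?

Plug in i = 1, 2, 3: A + B - C = 2; 2A + B + C = 22; 3A + B - C = 10.
Subtracting the first from the second: A + 2C = 20.
Subtracting the second from the third: A - 2C = -12.
Solving: C = 8, A = 4, then B = 6.
So u_i = 4·i + 6 + 8·(-1)^i; at i=22 this is 102.

102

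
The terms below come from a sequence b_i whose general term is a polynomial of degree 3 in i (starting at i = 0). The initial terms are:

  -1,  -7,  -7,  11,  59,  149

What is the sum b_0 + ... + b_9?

2960

1st diffs: -6, 0, 18, 48, 90.
2nd diffs: 6, 18, 30, 42.
3rd diffs: 12, 12, 12 (constant).
Newton forward-difference form: b_i = -1 + (-6)·C(i,1) + 6·C(i,2) + 12·C(i,3).
Continuing: 293, 503, 791, 1169.
Summing i = 0..9 (10 terms) gives 2960.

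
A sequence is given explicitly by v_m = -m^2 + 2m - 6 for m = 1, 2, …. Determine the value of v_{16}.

v_{16} = -1·16^2 + 2·16 - 6 = -230.

-230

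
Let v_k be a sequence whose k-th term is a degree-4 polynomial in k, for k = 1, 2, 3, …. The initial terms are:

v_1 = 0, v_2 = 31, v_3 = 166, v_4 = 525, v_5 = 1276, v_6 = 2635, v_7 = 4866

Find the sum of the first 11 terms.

80641

1st diffs: 31, 135, 359, 751, 1359, 2231.
2nd diffs: 104, 224, 392, 608, 872.
3rd diffs: 120, 168, 216, 264.
4th diffs: 48, 48, 48 (constant).
Newton forward-difference form: v_k = 31·C(k-1,1) + 104·C(k-1,2) + 120·C(k-1,3) + 48·C(k-1,4).
Continuing: 8281, 13240, 20151, 29470.
Summing k = 1..11 (11 terms) gives 80641.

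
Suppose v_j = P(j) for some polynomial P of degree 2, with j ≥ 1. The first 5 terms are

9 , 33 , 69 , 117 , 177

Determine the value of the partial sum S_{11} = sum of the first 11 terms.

3399

1st diffs: 24, 36, 48, 60.
2nd diffs: 12, 12, 12 (constant).
Newton forward-difference form: v_j = 9 + 24·C(j-1,1) + 12·C(j-1,2).
Continuing: …, 249, 333, 429, 537, …, v_{11} = 789.
Summing j = 1..11 (11 terms) gives 3399.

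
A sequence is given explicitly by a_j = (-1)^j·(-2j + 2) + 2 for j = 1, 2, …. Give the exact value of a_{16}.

-28

(-1)^16 = 1; -2j + 2 at j=16 is -30; so a_{16} = -28.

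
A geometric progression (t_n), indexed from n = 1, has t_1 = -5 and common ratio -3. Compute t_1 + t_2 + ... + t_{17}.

-161425205

t_n = (-5)·(-3)^(n-1).
S = (-5)·((-3)^17 - 1)/(-3 - 1) = (-5)·(-129140163 - 1)/(-4) = -161425205.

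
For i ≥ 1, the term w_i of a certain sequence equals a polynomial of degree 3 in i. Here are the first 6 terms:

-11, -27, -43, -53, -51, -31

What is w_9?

197

1st diffs: -16, -16, -10, 2, 20.
2nd diffs: 0, 6, 12, 18.
3rd diffs: 6, 6, 6 (constant).
So w_i = i^3 - 6i^2 - 5i - 1.
Evaluating at i = 9 gives w_9 = 197.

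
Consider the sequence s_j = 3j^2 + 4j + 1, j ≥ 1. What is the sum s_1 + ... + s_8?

764

Over j = 1..8: Σj = 36, Σj² = 204.
Total = (3)·204 + (4)·36 + (1)·8 = 764.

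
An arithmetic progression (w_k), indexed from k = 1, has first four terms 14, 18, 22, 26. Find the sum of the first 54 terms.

6480

Common difference d = 4.
w_k = 14 + (k - 1)·4.
w_{54} = 226; S = 54·(14 + 226)/2 = 6480.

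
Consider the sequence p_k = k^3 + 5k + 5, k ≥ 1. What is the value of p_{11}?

p_{11} = 1·11^3 + 5·11 + 5 = 1391.

1391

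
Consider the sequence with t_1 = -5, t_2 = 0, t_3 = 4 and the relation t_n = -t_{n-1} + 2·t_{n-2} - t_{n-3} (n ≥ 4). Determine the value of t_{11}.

Iterate the recurrence:
t_4 = 1;  t_5 = 7;  t_6 = -9;  t_7 = 22;  t_8 = -47;  t_9 = 100;  t_{10} = -216;  t_{11} = 463.

463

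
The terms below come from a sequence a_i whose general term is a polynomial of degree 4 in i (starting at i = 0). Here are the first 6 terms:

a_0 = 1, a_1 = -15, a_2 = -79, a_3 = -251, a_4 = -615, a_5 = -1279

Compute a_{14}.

1st diffs: -16, -64, -172, -364, -664.
2nd diffs: -48, -108, -192, -300.
3rd diffs: -60, -84, -108.
4th diffs: -24, -24 (constant).
Newton forward-difference form: a_i = 1 + (-16)·C(i,1) + (-48)·C(i,2) + (-60)·C(i,3) + (-24)·C(i,4).
At i = 14: i = 14, so a_{14} = 1 - 224 - 4368 - 21840 - 24024 = -50455.

-50455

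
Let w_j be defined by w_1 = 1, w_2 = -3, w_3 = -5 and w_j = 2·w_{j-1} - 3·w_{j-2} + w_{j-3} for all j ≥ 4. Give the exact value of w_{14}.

w_4 = 0;  w_5 = 12;  w_6 = 19;  …;  w_{11} = 140;  w_{12} = 250;  w_{13} = 67;  w_{14} = -476.

-476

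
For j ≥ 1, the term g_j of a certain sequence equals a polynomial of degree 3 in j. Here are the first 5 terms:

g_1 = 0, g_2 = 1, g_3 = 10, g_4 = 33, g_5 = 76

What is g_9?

568

1st diffs: 1, 9, 23, 43.
2nd diffs: 8, 14, 20.
3rd diffs: 6, 6 (constant).
So g_j = j^3 - 2j^2 + 1.
Evaluating at j = 9 gives g_9 = 568.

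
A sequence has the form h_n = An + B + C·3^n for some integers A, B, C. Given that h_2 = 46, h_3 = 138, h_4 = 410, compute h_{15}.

71744562

Plug in n = 2, 3, 4: 2A + B + 9C = 46; 3A + B + 27C = 138; 4A + B + 81C = 410.
Subtracting the first from the second: A + 18C = 92.
Subtracting the second from the third: A + 54C = 272.
Solving: C = 5, A = 2, then B = -3.
Hence h_{15} = 2·15 + (-3) + 5·14348907 = 71744562.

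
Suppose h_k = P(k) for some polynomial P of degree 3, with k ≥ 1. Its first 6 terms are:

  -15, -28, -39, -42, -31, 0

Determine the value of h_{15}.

2169

1st diffs: -13, -11, -3, 11, 31.
2nd diffs: 2, 8, 14, 20.
3rd diffs: 6, 6, 6 (constant).
Newton forward-difference form: h_k = -15 + (-13)·C(k-1,1) + 2·C(k-1,2) + 6·C(k-1,3).
At k = 15: k-1 = 14, so h_{15} = -15 - 182 + 182 + 2184 = 2169.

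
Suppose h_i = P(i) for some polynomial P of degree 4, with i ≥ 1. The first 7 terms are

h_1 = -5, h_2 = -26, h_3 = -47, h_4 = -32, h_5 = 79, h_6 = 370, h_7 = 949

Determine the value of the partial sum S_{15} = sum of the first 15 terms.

1st diffs: -21, -21, 15, 111, 291, 579.
2nd diffs: 0, 36, 96, 180, 288.
3rd diffs: 36, 60, 84, 108.
4th diffs: 24, 24, 24 (constant).
So h_i = i^4 - 4i^3 - i^2 - 5i + 4.
Continuing: …, 1948, 3523, 5854, 9145, …, h_{15} = 36829.
Summing i = 1..15 (15 terms) gives 118932.

118932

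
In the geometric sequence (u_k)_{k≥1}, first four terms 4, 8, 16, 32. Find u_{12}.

8192

Common ratio r = 2.
u_k = 4·2^(k-1).
u_{12} = 4·2^11 = 8192.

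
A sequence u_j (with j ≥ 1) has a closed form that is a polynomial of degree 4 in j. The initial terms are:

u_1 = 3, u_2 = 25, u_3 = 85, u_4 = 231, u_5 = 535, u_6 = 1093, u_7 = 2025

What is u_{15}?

45265

1st diffs: 22, 60, 146, 304, 558, 932.
2nd diffs: 38, 86, 158, 254, 374.
3rd diffs: 48, 72, 96, 120.
4th diffs: 24, 24, 24 (constant).
Newton forward-difference form: u_j = 3 + 22·C(j-1,1) + 38·C(j-1,2) + 48·C(j-1,3) + 24·C(j-1,4).
At j = 15: j-1 = 14, so u_{15} = 3 + 308 + 3458 + 17472 + 24024 = 45265.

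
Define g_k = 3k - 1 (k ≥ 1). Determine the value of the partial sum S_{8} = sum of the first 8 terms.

Over k = 1..8: Σk = 36.
Total = (3)·36 + (-1)·8 = 100.

100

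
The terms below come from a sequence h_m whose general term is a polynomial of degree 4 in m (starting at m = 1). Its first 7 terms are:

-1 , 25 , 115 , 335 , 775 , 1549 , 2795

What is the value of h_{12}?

22615

1st diffs: 26, 90, 220, 440, 774, 1246.
2nd diffs: 64, 130, 220, 334, 472.
3rd diffs: 66, 90, 114, 138.
4th diffs: 24, 24, 24 (constant).
Newton forward-difference form: h_m = -1 + 26·C(m-1,1) + 64·C(m-1,2) + 66·C(m-1,3) + 24·C(m-1,4).
At m = 12: m-1 = 11, so h_{12} = -1 + 286 + 3520 + 10890 + 7920 = 22615.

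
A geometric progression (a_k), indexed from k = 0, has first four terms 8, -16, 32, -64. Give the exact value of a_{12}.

32768

Common ratio r = -2.
a_k = 8·(-2)^(k-0).
a_{12} = 8·(-2)^12 = 32768.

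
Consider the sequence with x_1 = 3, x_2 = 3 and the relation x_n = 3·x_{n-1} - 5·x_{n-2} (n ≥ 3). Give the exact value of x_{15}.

205194

Compute successive terms:
x_3 = -6; x_4 = -33; x_5 = -69; …; x_{12} = -21858; x_{13} = -30669; x_{14} = 17283; x_{15} = 205194.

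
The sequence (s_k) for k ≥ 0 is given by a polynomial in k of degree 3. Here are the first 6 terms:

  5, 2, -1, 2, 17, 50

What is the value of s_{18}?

4847

1st diffs: -3, -3, 3, 15, 33.
2nd diffs: 0, 6, 12, 18.
3rd diffs: 6, 6, 6 (constant).
So s_k = k^3 - 3k^2 - k + 5.
Evaluating at k = 18 gives s_{18} = 4847.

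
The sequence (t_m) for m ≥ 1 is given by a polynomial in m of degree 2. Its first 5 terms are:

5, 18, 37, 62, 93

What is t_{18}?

1st diffs: 13, 19, 25, 31.
2nd diffs: 6, 6, 6 (constant).
Newton forward-difference form: t_m = 5 + 13·C(m-1,1) + 6·C(m-1,2).
At m = 18: m-1 = 17, so t_{18} = 5 + 221 + 816 = 1042.

1042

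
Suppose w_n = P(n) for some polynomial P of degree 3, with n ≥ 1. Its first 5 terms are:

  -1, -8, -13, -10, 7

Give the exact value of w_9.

335

1st diffs: -7, -5, 3, 17.
2nd diffs: 2, 8, 14.
3rd diffs: 6, 6 (constant).
Newton forward-difference form: w_n = -1 + (-7)·C(n-1,1) + 2·C(n-1,2) + 6·C(n-1,3).
At n = 9: n-1 = 8, so w_9 = -1 - 56 + 56 + 336 = 335.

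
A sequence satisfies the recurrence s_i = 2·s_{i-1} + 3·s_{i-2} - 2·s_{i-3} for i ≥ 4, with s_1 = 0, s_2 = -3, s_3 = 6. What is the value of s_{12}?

s_4 = 3; s_5 = 30; s_6 = 57; s_7 = 198; s_8 = 507; s_9 = 1494; s_{10} = 4113; s_{11} = 11694; s_{12} = 32739.

32739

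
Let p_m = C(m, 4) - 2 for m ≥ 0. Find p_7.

33

C(7, 4) = 35, so p_7 = 33.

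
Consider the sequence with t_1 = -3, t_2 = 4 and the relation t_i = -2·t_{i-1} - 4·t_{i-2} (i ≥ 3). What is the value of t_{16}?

-98304

t_3 = 4  t_4 = -24  t_5 = 32  …  t_{13} = -12288  t_{14} = 16384  t_{15} = 16384  t_{16} = -98304.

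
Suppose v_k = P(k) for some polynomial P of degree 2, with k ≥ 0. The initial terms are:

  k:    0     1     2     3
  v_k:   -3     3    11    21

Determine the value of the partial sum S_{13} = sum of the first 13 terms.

1st diffs: 6, 8, 10.
2nd diffs: 2, 2 (constant).
Newton forward-difference form: v_k = -3 + 6·C(k,1) + 2·C(k,2).
Continuing: …, 33, 47, 63, 81, …, v_{12} = 201.
Summing k = 0..12 (13 terms) gives 1001.

1001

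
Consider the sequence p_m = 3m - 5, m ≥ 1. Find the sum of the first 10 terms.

Over m = 1..10: Σm = 55.
Total = (3)·55 + (-5)·10 = 115.

115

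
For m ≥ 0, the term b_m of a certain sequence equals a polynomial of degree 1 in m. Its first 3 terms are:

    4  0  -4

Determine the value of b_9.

-32

1st diffs: -4, -4 (constant).
So b_m = -4m + 4.
Evaluating at m = 9 gives b_9 = -32.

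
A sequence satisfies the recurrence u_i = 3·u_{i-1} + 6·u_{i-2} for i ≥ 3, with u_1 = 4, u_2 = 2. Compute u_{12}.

14553270

Step forward from the initial values:
u_3 = 30;  u_4 = 102;  u_5 = 486;  u_6 = 2070;  u_7 = 9126;  u_8 = 39798;  u_9 = 174150;  u_{10} = 761238;  u_{11} = 3328614;  u_{12} = 14553270.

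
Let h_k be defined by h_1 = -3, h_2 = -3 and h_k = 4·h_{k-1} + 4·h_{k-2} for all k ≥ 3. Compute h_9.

-286464

Step forward from the initial values:
h_3 = -24  h_4 = -108  h_5 = -528  h_6 = -2544  h_7 = -12288  h_8 = -59328  h_9 = -286464.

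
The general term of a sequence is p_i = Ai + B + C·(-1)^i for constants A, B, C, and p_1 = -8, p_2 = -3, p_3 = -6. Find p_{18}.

13

At i = 1, 2, 3: A + B - C = -8; 2A + B + C = -3; 3A + B - C = -6.
Subtracting the first from the second: A + 2C = 5.
Subtracting the second from the third: A - 2C = -3.
Solving: C = 2, A = 1, then B = -7.
Hence p_{18} = 1·18 + (-7) + 2·1 = 13.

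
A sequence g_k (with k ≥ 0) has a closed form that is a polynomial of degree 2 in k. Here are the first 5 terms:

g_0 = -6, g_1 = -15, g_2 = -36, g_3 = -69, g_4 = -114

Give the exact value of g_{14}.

-1224

1st diffs: -9, -21, -33, -45.
2nd diffs: -12, -12, -12 (constant).
So g_k = -6k^2 - 3k - 6.
Evaluating at k = 14 gives g_{14} = -1224.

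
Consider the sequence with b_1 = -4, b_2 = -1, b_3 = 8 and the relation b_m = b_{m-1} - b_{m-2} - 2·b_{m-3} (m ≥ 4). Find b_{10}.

Applying the relation repeatedly:
b_4 = 17;  b_5 = 11;  b_6 = -22;  b_7 = -67;  b_8 = -67;  b_9 = 44;  b_{10} = 245.

245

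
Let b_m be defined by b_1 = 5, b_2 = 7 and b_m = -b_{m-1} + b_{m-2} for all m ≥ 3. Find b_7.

-31

Step forward from the initial values:
b_3 = -2; b_4 = 9; b_5 = -11; b_6 = 20; b_7 = -31.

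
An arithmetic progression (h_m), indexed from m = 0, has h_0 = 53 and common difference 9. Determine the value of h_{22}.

h_m = 53 + (m - 0)·9.
h_{22} = 53 + 22·9 = 251.

251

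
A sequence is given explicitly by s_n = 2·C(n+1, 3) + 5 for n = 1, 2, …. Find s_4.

C(5, 3) = 10, so s_4 = 25.

25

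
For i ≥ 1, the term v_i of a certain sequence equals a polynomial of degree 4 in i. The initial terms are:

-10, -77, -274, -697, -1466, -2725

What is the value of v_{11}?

-23090

1st diffs: -67, -197, -423, -769, -1259.
2nd diffs: -130, -226, -346, -490.
3rd diffs: -96, -120, -144.
4th diffs: -24, -24 (constant).
Newton forward-difference form: v_i = -10 + (-67)·C(i-1,1) + (-130)·C(i-1,2) + (-96)·C(i-1,3) + (-24)·C(i-1,4).
At i = 11: i-1 = 10, so v_{11} = -10 - 670 - 5850 - 11520 - 5040 = -23090.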